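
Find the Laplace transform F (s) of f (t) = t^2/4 1/ (2 * s^3) 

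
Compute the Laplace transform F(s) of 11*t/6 11/(6*s^2) 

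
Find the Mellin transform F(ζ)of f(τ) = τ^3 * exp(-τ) gamma(ζ + 3)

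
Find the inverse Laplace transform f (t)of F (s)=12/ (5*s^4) 2*t^3/5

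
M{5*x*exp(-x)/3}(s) 5*gamma(s+1)/3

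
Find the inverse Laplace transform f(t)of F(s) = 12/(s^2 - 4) 6 * sinh(2 * t)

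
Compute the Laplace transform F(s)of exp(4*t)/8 1/(8*(s - 4))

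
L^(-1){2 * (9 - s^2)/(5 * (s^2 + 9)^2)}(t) -2 * t * cos(3 * t)/5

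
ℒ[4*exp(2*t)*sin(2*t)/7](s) 8/(7*((s - 2)^2 + 4))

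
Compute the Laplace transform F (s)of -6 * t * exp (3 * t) -6/ (s - 3)^2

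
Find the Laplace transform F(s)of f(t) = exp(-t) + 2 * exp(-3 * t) 2/(s + 3) + 1/(s + 1)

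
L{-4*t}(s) -4/s^2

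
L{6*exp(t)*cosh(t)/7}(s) 6*(s - 1)/(7*s*(s - 2))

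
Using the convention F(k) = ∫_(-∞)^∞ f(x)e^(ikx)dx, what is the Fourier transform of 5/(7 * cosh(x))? 5 * pi/(7 * cosh(pi * k/2))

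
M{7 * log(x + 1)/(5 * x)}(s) -7 * pi * csc(pi * s)/(5 * s - 5)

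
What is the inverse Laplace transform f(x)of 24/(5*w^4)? 4*x^3/5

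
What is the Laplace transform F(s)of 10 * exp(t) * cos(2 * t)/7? 10 * (s - 1)/(7 * ((s - 1)^2 + 4))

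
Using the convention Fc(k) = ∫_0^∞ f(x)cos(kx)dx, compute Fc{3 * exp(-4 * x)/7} 12/(7 * (k^2 + 16))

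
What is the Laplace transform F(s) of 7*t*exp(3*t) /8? 7/(8*(s - 3) ^2) 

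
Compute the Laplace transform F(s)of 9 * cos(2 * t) 9 * s/(s^2 + 4)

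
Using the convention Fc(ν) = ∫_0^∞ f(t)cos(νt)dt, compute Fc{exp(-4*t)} 4/(ν^2+16)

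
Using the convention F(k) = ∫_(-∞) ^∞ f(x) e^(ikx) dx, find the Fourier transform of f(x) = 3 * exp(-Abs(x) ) 6/(k^2+1) 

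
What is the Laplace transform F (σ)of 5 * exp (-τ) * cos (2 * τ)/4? 5 * (σ + 1)/ (4 * ( (σ + 1)^2 + 4))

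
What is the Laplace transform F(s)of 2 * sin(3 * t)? 6/(s^2 + 9)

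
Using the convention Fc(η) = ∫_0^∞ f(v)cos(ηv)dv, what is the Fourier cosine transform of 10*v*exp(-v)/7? 10*(1 - η^2)/(7*(η^2 + 1)^2)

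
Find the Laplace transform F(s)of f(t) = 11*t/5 11/(5*s^2)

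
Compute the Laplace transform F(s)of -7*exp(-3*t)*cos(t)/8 7*(-s - 3)/(8*((s + 3)^2 + 1))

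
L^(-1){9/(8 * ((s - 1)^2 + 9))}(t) 3 * exp(t) * sin(3 * t)/8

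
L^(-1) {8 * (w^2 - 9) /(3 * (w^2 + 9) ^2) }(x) 8 * x * cos(3 * x) /3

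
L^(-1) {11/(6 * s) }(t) 11/6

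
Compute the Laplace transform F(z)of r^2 2/z^3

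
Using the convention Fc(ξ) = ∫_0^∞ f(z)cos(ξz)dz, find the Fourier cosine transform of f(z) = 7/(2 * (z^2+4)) 7 * pi * exp(-2 * ξ)/8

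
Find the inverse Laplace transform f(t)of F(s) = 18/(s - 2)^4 3 * t^3 * exp(2 * t)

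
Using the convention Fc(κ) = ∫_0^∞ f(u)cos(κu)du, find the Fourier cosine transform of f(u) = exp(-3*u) 3/(κ^2 + 9)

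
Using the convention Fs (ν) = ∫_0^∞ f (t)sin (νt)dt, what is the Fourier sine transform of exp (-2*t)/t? atan (ν/2)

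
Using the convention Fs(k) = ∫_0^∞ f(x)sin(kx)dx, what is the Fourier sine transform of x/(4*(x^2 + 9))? pi*exp(-3*k)/8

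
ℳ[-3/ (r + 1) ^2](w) 3*pi*(w - 1) /sin (pi*w) 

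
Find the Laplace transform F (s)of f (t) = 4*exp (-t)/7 4/ (7*(s + 1))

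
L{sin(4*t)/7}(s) 4/(7*(s^2 + 16))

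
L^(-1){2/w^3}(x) x^2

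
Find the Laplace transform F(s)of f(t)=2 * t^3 12/s^4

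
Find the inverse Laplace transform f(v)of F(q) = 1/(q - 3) exp(3*v)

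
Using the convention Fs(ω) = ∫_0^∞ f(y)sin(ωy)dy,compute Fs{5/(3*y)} 5*pi/6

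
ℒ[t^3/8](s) 3/(4*s^4)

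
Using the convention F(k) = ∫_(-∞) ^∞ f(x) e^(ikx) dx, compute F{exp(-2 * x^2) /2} sqrt(2) * sqrt(pi) * exp(-k^2/8) /4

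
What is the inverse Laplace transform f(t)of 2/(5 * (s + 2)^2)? 2 * t * exp(-2 * t)/5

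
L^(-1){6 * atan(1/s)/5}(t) 6 * sin(t)/(5 * t)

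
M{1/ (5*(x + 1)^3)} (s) pi*(s - 2)*(s - 1)/ (10*sin (pi*s))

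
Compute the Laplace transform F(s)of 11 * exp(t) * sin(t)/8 11/(8 * ((s - 1)^2 + 1))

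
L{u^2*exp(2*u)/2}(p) (p - 2)^(-3)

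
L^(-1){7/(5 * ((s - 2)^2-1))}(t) 7 * exp(2 * t) * sinh(t)/5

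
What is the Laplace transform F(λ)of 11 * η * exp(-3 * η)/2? 11/(2 * (λ + 3)^2)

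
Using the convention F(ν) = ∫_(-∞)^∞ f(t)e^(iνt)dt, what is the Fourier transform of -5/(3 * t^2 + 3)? -5 * pi * exp(-Abs(ν))/3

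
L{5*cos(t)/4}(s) 5*s/(4*(s^2 + 1))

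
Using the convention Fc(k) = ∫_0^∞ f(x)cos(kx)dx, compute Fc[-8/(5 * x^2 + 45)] -4 * pi * exp(-3 * k)/15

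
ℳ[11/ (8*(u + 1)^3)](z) 11*pi*(z - 2)*(z - 1)/ (16*sin (pi*z))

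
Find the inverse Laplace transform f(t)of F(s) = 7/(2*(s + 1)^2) 7*t*exp(-t)/2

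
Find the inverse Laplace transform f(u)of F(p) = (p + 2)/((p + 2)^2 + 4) exp(-2 * u) * cos(2 * u)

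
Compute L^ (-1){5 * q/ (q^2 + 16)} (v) 5 * cos (4 * v)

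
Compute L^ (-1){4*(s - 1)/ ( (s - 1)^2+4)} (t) 4*exp (t)*cos (2*t)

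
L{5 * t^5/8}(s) 75/s^6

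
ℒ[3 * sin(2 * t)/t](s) 3 * atan(2/s)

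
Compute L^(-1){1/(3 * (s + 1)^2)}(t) t * exp(-t)/3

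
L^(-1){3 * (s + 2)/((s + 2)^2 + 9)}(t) 3 * exp(-2 * t) * cos(3 * t)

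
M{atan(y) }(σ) -pi*sec(pi*σ/2) /(2*σ) 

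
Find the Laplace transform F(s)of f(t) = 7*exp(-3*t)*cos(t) 7*(s+3)/((s+3)^2+1)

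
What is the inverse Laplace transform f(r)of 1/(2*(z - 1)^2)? r*exp(r)/2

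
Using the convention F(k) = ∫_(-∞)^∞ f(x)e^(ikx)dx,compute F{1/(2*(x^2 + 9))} pi*exp(-3*Abs(k))/6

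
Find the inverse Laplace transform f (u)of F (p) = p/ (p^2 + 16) cos (4 * u)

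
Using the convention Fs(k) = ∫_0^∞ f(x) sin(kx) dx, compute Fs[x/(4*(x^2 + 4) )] pi*exp(-2*k) /8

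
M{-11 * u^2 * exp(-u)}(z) -11 * gamma(z + 2)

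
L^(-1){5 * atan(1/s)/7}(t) 5 * sin(t)/(7 * t)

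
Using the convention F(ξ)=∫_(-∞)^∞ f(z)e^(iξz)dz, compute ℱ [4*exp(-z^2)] 4*sqrt(pi)*exp(-ξ^2/4)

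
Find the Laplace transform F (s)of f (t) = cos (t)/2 s/ (2 * (s^2 + 1))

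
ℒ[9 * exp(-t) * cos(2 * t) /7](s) 9 * (s + 1) /(7 * ((s + 1) ^2 + 4) ) 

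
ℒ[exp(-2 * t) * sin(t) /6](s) 1/(6 * ((s + 2) ^2 + 1) ) 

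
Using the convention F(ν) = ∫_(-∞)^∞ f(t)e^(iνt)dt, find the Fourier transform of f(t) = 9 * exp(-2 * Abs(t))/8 9/(2 * (ν^2 + 4))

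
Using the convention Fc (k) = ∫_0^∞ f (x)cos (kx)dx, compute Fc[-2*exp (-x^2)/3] -sqrt (pi)*exp (-k^2/4)/3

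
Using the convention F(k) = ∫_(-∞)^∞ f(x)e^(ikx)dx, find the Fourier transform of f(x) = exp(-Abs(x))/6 1/(3*(k^2 + 1))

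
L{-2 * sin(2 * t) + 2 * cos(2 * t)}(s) 2 * s/(s^2 + 4) - 4/(s^2 + 4)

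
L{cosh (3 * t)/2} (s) s/ (2 * (s^2 - 9))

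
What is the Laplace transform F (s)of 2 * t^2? 4/s^3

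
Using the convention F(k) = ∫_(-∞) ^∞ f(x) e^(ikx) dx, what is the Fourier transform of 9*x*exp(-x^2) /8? 9*I*sqrt(pi)*k*exp(-k^2/4) /16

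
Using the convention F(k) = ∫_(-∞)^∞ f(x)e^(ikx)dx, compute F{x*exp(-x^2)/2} I*sqrt(pi)*k*exp(-k^2/4)/4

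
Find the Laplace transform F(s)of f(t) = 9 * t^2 18/s^3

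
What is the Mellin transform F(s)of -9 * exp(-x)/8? -9 * gamma(s)/8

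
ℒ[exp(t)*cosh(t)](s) (s - 1)/(s*(s - 2))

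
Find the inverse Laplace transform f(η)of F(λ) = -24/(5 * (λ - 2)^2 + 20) -12 * exp(2 * η) * sin(2 * η)/5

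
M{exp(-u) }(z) gamma(z) 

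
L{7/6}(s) 7/(6 * s)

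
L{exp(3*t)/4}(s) 1/(4*(s - 3))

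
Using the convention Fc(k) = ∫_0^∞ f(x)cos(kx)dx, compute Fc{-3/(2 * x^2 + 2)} -3 * pi * exp(-k)/4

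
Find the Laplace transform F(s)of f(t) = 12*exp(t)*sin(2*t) 24/((s - 1)^2+4)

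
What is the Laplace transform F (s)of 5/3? 5/ (3*s)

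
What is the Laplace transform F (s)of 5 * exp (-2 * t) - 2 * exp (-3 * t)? 5/ (s + 2) - 2/ (s + 3)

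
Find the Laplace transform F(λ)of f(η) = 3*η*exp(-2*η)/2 3/(2*(λ+2)^2)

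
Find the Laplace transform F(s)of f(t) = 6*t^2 12/s^3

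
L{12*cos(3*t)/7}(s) 12*s/(7*(s^2 + 9))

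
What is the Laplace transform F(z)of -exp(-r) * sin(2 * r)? -2/((z + 1)^2 + 4)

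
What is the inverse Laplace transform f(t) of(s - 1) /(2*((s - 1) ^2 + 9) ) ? exp(t)*cos(3*t) /2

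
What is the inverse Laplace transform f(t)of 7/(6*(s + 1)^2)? 7*t*exp(-t)/6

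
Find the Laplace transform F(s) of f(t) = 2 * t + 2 2/s + 2/s^2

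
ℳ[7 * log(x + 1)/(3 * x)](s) -7 * pi * csc(pi * s)/(3 * s - 3)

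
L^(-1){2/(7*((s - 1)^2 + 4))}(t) exp(t)*sin(2*t)/7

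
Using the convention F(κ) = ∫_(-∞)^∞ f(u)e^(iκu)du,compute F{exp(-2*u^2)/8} sqrt(2)*sqrt(pi)*exp(-κ^2/8)/16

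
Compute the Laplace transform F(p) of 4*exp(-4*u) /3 4/(3*(p + 4) ) 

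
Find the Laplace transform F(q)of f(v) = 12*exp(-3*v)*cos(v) 12*(q + 3)/((q + 3)^2 + 1)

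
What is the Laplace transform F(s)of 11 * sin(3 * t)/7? 33/(7 * (s^2 + 9))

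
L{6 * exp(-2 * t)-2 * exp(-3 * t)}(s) 6/(s + 2)-2/(s + 3)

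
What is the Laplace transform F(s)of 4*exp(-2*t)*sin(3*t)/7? 12/(7*((s + 2)^2 + 9))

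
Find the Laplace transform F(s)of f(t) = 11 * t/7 11/(7 * s^2)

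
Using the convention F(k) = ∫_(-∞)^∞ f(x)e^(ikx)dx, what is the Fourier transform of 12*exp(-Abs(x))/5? 24/(5*(k^2 + 1))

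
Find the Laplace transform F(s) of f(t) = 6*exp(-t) 6/(s + 1) 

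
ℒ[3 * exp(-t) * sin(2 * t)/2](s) 3/((s + 1)^2 + 4)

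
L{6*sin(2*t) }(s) 12/(s^2+4) 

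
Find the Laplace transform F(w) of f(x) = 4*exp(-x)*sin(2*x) 8/((w+1) ^2+4) 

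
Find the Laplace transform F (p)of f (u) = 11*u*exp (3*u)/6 11/ (6*(p - 3)^2)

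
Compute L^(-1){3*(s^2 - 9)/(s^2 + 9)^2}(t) 3*t*cos(3*t)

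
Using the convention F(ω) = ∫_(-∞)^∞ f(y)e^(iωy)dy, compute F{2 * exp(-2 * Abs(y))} 8/(ω^2 + 4)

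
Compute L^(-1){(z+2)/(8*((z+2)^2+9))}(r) exp(-2*r)*cos(3*r)/8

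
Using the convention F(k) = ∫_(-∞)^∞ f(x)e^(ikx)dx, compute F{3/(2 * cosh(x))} 3 * pi/(2 * cosh(pi * k/2))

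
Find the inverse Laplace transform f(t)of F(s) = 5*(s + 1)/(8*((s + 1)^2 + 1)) 5*exp(-t)*cos(t)/8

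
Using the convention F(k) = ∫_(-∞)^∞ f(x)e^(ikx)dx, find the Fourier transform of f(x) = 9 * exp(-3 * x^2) 3 * sqrt(3) * sqrt(pi) * exp(-k^2/12)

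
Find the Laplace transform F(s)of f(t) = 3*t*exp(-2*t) 3/(s + 2)^2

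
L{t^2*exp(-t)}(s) 2/(s+1)^3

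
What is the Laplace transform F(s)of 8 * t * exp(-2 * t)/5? 8/(5 * (s + 2)^2)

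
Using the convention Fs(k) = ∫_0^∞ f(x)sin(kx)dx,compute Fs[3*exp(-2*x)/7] 3*k/(7*(k^2 + 4))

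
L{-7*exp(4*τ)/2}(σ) -7/(2*σ - 8)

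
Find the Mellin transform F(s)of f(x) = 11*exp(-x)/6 11*gamma(s)/6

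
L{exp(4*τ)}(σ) 1/(σ - 4)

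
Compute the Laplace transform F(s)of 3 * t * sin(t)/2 3 * s/(s^2 + 1)^2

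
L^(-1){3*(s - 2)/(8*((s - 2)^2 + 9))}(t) 3*exp(2*t)*cos(3*t)/8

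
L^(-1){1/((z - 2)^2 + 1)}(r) exp(2 * r) * sin(r)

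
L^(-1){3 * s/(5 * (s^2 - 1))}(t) 3 * cosh(t)/5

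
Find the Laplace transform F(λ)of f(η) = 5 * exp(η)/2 5/(2 * (λ - 1))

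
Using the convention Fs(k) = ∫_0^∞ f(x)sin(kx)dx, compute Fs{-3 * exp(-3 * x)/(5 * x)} -3 * atan(k/3)/5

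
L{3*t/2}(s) 3/(2*s^2)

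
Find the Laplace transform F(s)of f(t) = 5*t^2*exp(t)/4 5/(2*(s - 1)^3)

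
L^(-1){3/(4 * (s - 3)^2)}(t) 3 * t * exp(3 * t)/4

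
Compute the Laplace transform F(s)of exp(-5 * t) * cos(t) (s+5)/((s+5)^2+1)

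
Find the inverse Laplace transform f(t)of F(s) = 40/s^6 t^5/3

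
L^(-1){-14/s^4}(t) -7*t^3/3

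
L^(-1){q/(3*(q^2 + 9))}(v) cos(3*v)/3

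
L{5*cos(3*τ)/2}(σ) 5*σ/(2*(σ^2 + 9))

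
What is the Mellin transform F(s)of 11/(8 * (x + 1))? 11 * pi * csc(pi * s)/8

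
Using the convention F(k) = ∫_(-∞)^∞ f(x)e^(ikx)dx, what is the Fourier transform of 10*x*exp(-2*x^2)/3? 5*sqrt(2)*I*sqrt(pi)*k*exp(-k^2/8)/12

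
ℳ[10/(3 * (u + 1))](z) 10 * pi * csc(pi * z)/3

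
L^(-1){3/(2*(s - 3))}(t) 3*exp(3*t)/2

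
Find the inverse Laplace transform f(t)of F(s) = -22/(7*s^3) -11*t^2/7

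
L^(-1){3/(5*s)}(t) 3/5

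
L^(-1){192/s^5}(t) 8*t^4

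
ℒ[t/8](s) 1/(8 * s^2)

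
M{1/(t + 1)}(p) pi*csc(pi*p)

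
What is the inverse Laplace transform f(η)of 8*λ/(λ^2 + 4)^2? 2*η*sin(2*η)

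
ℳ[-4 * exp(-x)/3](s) -4 * gamma(s)/3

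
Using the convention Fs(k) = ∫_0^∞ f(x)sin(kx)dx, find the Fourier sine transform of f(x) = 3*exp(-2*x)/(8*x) 3*atan(k/2)/8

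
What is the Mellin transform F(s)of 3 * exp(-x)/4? 3 * gamma(s)/4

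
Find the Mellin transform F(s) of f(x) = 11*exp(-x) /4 11*gamma(s) /4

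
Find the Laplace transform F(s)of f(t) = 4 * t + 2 2/s + 4/s^2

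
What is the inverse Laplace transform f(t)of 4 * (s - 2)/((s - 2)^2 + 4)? 4 * exp(2 * t) * cos(2 * t)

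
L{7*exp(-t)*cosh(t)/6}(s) 7*(s+1)/(6*s*(s+2))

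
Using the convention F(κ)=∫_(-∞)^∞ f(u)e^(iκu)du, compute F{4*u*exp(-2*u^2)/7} sqrt(2)*I*sqrt(pi)*κ*exp(-κ^2/8)/14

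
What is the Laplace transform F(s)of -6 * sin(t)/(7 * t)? -6 * atan(1/s)/7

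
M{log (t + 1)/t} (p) -pi * csc (pi * p)/ (p - 1)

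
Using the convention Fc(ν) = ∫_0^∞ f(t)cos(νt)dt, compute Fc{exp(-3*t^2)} sqrt(3)*sqrt(pi)*exp(-ν^2/12)/6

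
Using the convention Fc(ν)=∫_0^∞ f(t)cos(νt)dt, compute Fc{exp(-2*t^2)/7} sqrt(2)*sqrt(pi)*exp(-ν^2/8)/28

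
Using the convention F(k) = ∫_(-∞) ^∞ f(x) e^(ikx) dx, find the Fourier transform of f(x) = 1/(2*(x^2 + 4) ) pi*exp(-2*Abs(k) ) /4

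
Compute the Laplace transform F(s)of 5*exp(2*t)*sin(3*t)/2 15/(2*((s - 2)^2 + 9))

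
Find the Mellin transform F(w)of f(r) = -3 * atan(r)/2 3 * pi * sec(pi * w/2)/(4 * w)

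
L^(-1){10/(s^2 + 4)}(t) 5*sin(2*t)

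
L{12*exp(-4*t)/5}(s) 12/(5*(s + 4))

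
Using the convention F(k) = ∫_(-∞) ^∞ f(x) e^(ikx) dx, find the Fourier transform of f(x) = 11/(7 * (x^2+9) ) 11 * pi * exp(-3 * Abs(k) ) /21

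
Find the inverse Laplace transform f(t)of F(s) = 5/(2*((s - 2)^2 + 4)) 5*exp(2*t)*sin(2*t)/4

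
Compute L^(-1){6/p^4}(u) u^3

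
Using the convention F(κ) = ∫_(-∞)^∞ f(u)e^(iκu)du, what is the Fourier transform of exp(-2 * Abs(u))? 4/(κ^2 + 4)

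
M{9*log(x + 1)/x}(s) -9*pi*csc(pi*s)/(s - 1)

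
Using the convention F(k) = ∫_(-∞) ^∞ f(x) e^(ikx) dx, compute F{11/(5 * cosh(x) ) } 11 * pi/(5 * cosh(pi * k/2) ) 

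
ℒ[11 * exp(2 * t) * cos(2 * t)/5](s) 11 * (s - 2)/(5 * ((s - 2)^2 + 4))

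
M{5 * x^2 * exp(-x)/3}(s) 5 * gamma(s + 2)/3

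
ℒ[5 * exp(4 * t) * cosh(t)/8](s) 5 * (s - 4)/(8 * ((s - 4)^2-1))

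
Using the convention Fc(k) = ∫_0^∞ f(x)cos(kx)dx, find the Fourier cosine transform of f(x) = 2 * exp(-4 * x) 8/(k^2 + 16)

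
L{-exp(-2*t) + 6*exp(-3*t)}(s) 6/(s + 3) - 1/(s + 2)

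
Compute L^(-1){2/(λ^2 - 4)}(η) sinh(2*η)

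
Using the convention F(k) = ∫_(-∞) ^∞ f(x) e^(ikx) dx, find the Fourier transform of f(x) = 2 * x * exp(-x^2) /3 I * sqrt(pi) * k * exp(-k^2/4) /3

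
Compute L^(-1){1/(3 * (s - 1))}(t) exp(t)/3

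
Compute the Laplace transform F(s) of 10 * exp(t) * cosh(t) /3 10 * (s - 1) /(3 * s * (s - 2) ) 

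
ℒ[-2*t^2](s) -4/s^3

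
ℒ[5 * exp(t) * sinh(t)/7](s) 5/(7 * s * (s - 2))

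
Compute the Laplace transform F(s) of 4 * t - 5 4/s^2 - 5/s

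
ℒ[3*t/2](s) 3/(2*s^2)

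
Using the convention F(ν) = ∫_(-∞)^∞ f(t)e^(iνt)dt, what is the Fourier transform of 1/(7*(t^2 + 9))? pi*exp(-3*Abs(ν))/21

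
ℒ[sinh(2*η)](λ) 2/(λ^2 - 4)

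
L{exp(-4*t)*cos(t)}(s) (s + 4)/((s + 4)^2 + 1)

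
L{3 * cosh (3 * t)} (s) 3 * s/ (s^2 - 9)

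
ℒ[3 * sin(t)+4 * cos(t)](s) 3/(s^2+1)+4 * s/(s^2+1)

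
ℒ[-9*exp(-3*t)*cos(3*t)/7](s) 9*(-s - 3)/(7*((s + 3)^2 + 9))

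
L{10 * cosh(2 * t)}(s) 10 * s/(s^2-4)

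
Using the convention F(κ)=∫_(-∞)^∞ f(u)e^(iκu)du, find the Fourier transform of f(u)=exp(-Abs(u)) 2/(κ^2+1)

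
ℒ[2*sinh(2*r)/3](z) 4/(3*(z^2 - 4))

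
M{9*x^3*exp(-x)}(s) 9*gamma(s+3)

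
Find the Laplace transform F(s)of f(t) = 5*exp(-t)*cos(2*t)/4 5*(s + 1)/(4*((s + 1)^2 + 4))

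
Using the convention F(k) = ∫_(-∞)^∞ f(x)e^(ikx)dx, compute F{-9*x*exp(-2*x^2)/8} -9*sqrt(2)*I*sqrt(pi)*k*exp(-k^2/8)/64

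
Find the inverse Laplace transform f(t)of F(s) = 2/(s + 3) 2 * exp(-3 * t)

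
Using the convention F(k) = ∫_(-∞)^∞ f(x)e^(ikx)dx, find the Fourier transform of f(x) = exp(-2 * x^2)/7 sqrt(2) * sqrt(pi) * exp(-k^2/8)/14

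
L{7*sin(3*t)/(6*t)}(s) 7*atan(3/s)/6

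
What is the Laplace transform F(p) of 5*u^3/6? 5/p^4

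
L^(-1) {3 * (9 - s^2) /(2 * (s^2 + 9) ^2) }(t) -3 * t * cos(3 * t) /2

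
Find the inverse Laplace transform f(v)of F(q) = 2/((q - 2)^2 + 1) 2*exp(2*v)*sin(v)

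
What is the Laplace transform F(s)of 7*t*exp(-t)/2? 7/(2*(s + 1)^2)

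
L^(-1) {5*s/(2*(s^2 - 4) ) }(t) 5*cosh(2*t) /2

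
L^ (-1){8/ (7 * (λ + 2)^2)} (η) 8 * η * exp (-2 * η)/7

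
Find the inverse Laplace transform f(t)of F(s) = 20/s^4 10*t^3/3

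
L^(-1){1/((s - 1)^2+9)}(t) exp(t) * sin(3 * t)/3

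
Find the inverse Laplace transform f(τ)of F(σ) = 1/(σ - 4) exp(4 * τ)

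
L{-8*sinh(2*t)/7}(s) -16/(7*s^2-28)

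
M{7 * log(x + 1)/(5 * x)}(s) -7 * pi * csc(pi * s)/(5 * s - 5)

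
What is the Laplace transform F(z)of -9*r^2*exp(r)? -18/(z - 1)^3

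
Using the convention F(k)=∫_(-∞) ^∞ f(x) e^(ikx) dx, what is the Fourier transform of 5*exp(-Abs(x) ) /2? 5/(k^2 + 1) 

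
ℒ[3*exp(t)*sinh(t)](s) 3/(s*(s - 2))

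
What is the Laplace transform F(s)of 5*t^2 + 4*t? 10/s^3 + 4/s^2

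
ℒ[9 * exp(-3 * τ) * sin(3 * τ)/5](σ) 27/(5 * ((σ + 3)^2 + 9))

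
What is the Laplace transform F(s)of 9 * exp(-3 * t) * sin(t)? 9/((s + 3)^2 + 1)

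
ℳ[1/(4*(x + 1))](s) pi*csc(pi*s)/4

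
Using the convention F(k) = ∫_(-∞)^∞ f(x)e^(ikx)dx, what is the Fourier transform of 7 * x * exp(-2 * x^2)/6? 7 * sqrt(2) * I * sqrt(pi) * k * exp(-k^2/8)/48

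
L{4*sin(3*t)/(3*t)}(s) 4*atan(3/s)/3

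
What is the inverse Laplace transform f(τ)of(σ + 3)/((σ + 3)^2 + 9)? exp(-3 * τ) * cos(3 * τ)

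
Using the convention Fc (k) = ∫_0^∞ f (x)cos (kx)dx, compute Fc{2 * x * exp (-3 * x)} 2 * (9 - k^2)/ (k^2 + 9)^2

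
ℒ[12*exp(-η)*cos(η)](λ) 12*(λ + 1)/((λ + 1)^2 + 1)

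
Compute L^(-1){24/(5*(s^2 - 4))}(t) 12*sinh(2*t)/5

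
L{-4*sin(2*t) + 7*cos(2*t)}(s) 7*s/(s^2 + 4) - 8/(s^2 + 4)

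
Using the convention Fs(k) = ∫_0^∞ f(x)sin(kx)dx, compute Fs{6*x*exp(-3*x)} 36*k/(k^2 + 9)^2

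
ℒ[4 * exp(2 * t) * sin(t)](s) 4/((s - 2)^2 + 1)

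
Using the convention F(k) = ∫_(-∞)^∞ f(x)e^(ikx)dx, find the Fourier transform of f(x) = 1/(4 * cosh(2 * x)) pi/(8 * cosh(pi * k/4))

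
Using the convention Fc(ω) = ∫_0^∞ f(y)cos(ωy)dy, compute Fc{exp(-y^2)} sqrt(pi) * exp(-ω^2/4)/2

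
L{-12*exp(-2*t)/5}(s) -12/(5*s + 10)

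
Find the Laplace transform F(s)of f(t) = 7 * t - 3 7/s^2 - 3/s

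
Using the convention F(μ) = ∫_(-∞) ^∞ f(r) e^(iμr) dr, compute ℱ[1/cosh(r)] pi/cosh(pi*μ/2) 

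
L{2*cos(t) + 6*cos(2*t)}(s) 6*s/(s^2 + 4) + 2*s/(s^2 + 1)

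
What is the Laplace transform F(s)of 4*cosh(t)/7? 4*s/(7*(s^2 - 1))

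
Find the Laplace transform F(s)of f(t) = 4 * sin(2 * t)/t 4 * atan(2/s)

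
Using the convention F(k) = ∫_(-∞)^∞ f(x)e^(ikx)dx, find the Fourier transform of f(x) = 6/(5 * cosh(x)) 6 * pi/(5 * cosh(pi * k/2))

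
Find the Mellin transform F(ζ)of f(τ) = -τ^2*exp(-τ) -gamma(ζ + 2)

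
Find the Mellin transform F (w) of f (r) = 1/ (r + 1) pi*csc (pi*w) 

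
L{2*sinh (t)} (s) 2/ (s^2 - 1)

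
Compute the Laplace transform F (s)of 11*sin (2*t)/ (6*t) 11*atan (2/s)/6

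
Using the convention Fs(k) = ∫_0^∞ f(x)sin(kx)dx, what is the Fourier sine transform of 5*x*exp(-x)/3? 10*k/(3*(k^2 + 1)^2)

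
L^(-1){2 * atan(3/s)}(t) 2 * sin(3 * t)/t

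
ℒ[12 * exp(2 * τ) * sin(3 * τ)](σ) 36/((σ - 2)^2 + 9)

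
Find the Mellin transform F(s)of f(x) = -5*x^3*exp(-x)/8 -5*gamma(s+3)/8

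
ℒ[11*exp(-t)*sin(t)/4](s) 11/(4*((s + 1)^2 + 1))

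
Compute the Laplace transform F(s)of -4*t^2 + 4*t 4/s^2 - 8/s^3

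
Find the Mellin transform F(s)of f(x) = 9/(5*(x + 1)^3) 9*pi*(s - 2)*(s - 1)/(10*sin(pi*s))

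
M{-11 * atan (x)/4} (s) 11 * pi * sec (pi * s/2)/ (8 * s)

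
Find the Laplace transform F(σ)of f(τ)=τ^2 2/σ^3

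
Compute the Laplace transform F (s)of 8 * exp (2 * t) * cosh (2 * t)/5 8 * (s - 2)/ (5 * s * (s - 4))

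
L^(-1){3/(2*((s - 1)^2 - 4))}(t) 3*exp(t)*sinh(2*t)/4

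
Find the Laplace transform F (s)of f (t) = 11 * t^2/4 11/ (2 * s^3)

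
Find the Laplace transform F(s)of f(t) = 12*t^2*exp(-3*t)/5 24/(5*(s + 3)^3)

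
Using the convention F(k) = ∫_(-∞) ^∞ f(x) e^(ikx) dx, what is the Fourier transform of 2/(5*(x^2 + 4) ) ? pi*exp(-2*Abs(k) ) /5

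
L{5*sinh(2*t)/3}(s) 10/(3*(s^2 - 4))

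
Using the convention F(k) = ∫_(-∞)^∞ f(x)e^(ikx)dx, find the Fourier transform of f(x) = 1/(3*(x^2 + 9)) pi*exp(-3*Abs(k))/9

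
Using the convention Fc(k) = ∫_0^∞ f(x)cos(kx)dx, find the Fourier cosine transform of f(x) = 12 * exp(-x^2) 6 * sqrt(pi) * exp(-k^2/4)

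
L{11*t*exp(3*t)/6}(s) 11/(6*(s - 3)^2)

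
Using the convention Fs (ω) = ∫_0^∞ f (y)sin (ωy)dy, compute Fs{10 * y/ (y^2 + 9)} 5 * pi * exp (-3 * ω)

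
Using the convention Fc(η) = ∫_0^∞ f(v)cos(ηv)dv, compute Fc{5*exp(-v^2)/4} 5*sqrt(pi)*exp(-η^2/4)/8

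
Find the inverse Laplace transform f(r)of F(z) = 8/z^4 4*r^3/3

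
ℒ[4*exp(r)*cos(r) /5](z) 4*(z - 1) /(5*((z - 1) ^2 + 1) ) 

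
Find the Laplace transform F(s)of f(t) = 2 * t 2/s^2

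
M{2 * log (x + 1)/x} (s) -2 * pi * csc (pi * s)/ (s - 1)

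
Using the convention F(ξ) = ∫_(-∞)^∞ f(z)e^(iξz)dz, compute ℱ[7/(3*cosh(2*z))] 7*pi/(6*cosh(pi*ξ/4))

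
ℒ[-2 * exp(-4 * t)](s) -2/(s + 4)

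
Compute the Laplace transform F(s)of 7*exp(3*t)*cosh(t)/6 7*(s - 3)/(6*((s - 3)^2 - 1))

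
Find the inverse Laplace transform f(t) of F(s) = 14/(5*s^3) 7*t^2/5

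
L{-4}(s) -4/s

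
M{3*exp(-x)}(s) 3*gamma(s)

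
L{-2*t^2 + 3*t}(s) 3/s^2 - 4/s^3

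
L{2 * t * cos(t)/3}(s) 2 * (s^2 - 1)/(3 * (s^2 + 1)^2)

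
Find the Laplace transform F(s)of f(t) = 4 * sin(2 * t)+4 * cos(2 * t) 8/(s^2+4)+4 * s/(s^2+4)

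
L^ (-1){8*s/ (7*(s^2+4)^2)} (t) 2*t*sin (2*t)/7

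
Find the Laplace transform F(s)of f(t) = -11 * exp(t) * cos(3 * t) 11 * (1 - s)/((s - 1)^2 + 9)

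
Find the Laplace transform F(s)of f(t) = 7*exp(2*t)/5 7/(5*(s - 2))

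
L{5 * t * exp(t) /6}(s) 5/(6 * (s - 1) ^2) 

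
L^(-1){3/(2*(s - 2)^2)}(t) 3*t*exp(2*t)/2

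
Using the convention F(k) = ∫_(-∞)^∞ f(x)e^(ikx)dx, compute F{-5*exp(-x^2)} -5*sqrt(pi)*exp(-k^2/4)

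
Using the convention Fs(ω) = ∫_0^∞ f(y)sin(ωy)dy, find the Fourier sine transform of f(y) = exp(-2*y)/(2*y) atan(ω/2)/2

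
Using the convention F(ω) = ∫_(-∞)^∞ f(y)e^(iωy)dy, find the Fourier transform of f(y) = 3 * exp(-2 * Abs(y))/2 6/(ω^2 + 4)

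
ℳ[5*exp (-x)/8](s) 5*gamma (s)/8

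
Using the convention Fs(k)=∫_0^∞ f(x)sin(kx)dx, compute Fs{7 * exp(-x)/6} 7 * k/(6 * (k^2+1))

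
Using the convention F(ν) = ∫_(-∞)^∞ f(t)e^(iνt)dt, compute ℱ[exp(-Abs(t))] 2/(ν^2 + 1)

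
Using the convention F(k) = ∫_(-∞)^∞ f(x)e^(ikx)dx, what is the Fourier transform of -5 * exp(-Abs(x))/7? -10/(7 * k^2+7)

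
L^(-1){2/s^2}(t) 2*t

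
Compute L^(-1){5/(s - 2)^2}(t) 5*t*exp(2*t)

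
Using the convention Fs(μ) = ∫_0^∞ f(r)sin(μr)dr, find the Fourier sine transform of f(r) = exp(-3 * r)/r atan(μ/3)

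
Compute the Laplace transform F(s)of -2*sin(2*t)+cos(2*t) s/(s^2+4) - 4/(s^2+4)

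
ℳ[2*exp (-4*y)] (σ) 2^ (1 - 2*σ)*gamma (σ)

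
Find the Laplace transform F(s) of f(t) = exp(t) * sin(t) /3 1/(3 * ((s - 1) ^2 + 1) ) 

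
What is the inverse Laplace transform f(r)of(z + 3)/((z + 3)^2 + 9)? exp(-3 * r) * cos(3 * r)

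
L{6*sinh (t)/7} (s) 6/ (7*(s^2 - 1))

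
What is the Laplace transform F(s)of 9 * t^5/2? 540/s^6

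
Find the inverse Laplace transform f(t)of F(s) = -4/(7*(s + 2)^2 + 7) -4*exp(-2*t)*sin(t)/7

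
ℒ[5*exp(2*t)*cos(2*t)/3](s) 5*(s - 2)/(3*((s - 2)^2 + 4))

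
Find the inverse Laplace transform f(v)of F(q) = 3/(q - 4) 3*exp(4*v)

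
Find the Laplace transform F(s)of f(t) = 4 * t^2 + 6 6/s + 8/s^3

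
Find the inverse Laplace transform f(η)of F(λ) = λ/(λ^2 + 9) cos(3 * η)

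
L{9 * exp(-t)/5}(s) 9/(5 * (s+1))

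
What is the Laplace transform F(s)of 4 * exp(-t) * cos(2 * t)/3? 4 * (s + 1)/(3 * ((s + 1)^2 + 4))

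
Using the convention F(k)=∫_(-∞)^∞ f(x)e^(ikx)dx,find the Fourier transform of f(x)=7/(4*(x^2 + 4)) 7*pi*exp(-2*Abs(k))/8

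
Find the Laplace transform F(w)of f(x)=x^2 2/w^3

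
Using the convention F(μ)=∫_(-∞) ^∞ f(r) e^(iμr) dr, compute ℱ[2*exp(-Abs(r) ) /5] 4/(5*(μ^2 + 1) ) 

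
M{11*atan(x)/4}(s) -11*pi*sec(pi*s/2)/(8*s)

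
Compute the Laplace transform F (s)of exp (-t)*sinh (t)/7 1/ (7*s*(s+2))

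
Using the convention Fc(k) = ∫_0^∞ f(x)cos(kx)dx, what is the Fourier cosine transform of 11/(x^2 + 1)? 11*pi*exp(-k)/2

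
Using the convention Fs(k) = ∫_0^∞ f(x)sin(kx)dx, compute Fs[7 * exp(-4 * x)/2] 7 * k/(2 * (k^2+16))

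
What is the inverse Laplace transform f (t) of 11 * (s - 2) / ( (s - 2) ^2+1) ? 11 * exp (2 * t) * cos (t) 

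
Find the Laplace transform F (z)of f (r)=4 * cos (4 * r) 4 * z/ (z^2 + 16)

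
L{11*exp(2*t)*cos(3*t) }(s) 11*(s - 2) /((s - 2) ^2 + 9) 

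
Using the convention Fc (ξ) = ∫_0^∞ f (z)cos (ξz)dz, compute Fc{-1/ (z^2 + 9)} -pi*exp (-3*ξ)/6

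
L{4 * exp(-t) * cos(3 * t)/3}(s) 4 * (s + 1)/(3 * ((s + 1)^2 + 9))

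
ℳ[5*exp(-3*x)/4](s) 5*gamma(s)/(4*3^s)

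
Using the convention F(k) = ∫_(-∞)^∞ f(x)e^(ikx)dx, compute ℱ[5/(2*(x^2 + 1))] 5*pi*exp(-Abs(k))/2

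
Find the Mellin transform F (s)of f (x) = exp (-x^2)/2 gamma (s/2)/4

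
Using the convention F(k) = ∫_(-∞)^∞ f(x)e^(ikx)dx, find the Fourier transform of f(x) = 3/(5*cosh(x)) 3*pi/(5*cosh(pi*k/2))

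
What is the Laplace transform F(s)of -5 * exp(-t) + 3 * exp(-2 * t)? 3/(s + 2) - 5/(s + 1)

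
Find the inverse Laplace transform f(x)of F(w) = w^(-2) x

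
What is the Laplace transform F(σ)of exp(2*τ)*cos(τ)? (σ - 2)/((σ - 2)^2 + 1)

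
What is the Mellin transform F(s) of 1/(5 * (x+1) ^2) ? (-pi * s+pi) /(5 * sin(pi * s) ) 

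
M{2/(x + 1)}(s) 2 * pi * csc(pi * s)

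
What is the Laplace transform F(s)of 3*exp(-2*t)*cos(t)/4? 3*(s + 2)/(4*((s + 2)^2 + 1))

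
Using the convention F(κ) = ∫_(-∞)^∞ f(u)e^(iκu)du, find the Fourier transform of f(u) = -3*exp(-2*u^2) -3*sqrt(2)*sqrt(pi)*exp(-κ^2/8)/2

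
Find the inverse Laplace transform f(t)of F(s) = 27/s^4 9*t^3/2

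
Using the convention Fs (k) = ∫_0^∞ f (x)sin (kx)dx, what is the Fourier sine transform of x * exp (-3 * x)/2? 3 * k/ (k^2 + 9)^2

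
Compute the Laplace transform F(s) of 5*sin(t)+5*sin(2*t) 5/(s^2+1)+10/(s^2+4) 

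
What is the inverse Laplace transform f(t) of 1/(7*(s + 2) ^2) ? t*exp(-2*t) /7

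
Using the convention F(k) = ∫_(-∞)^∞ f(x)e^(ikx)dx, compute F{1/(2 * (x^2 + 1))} pi * exp(-Abs(k))/2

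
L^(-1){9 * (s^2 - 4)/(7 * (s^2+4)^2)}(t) 9 * t * cos(2 * t)/7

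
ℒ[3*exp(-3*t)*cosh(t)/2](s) 3*(s + 3)/(2*((s + 3)^2 - 1))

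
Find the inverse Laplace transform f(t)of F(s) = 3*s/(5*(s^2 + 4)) 3*cos(2*t)/5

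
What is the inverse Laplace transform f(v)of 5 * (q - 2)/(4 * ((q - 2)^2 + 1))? 5 * exp(2 * v) * cos(v)/4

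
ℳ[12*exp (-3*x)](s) 12*gamma (s)/3^s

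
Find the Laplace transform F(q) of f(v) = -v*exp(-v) -1/(q + 1) ^2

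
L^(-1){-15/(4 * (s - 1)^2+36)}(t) -5 * exp(t) * sin(3 * t)/4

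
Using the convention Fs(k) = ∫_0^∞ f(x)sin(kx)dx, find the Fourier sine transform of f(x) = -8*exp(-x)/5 -8*k/(5*k^2 + 5)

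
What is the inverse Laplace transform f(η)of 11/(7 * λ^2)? 11 * η/7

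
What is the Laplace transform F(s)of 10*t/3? 10/(3*s^2)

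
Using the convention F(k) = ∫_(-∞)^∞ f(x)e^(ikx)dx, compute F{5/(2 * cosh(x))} 5 * pi/(2 * cosh(pi * k/2))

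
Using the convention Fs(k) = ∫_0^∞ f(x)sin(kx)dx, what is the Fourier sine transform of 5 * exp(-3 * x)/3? 5 * k/(3 * (k^2 + 9))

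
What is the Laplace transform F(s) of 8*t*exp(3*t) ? 8/(s - 3) ^2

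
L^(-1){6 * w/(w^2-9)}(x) 6 * cosh(3 * x)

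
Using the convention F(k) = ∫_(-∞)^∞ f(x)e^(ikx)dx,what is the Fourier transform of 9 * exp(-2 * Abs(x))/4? 9/(k^2 + 4)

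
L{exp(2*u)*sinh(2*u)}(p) 2/(p*(p - 4))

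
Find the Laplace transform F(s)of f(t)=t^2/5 2/(5 * s^3)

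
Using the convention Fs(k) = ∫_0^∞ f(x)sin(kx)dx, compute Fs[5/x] 5 * pi/2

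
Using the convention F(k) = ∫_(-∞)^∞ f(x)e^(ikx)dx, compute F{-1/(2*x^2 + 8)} -pi*exp(-2*Abs(k))/4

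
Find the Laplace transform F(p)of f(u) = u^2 2/p^3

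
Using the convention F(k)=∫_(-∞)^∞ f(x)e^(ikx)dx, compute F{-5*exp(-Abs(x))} -10/(k^2 + 1)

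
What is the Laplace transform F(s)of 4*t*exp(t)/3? 4/(3*(s - 1)^2)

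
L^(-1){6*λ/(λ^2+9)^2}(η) η*sin(3*η)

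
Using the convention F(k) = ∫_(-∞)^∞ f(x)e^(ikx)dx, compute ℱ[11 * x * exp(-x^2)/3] 11 * I * sqrt(pi) * k * exp(-k^2/4)/6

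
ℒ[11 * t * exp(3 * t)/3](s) 11/(3 * (s - 3)^2)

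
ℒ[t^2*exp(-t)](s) 2/(s+1)^3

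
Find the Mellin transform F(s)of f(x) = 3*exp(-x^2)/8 3*gamma(s/2)/16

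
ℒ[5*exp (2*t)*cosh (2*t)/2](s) 5*(s - 2)/ (2*s*(s - 4))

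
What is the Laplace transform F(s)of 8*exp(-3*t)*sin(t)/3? 8/(3*((s + 3)^2 + 1))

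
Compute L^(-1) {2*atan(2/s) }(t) 2*sin(2*t) /t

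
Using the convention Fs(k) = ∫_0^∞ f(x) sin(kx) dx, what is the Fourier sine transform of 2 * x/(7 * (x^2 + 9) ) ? pi * exp(-3 * k) /7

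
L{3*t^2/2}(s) 3/s^3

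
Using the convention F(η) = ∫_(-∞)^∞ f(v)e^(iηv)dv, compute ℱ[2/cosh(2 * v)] pi/cosh(pi * η/4)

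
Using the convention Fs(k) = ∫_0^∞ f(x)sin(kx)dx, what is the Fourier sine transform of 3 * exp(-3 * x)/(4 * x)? 3 * atan(k/3)/4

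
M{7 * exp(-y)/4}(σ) 7 * gamma(σ)/4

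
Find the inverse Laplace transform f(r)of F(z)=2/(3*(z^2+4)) sin(2*r)/3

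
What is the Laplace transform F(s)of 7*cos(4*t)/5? 7*s/(5*(s^2 + 16))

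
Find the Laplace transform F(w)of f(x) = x w^(-2)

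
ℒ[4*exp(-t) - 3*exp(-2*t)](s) 4/(s+1) - 3/(s+2)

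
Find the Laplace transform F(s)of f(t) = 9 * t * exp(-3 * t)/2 9/(2 * (s+3)^2)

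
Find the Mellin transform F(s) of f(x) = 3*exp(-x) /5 3*gamma(s) /5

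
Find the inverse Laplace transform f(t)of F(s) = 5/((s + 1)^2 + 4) 5*exp(-t)*sin(2*t)/2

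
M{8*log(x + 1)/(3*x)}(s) -8*pi*csc(pi*s)/(3*s - 3)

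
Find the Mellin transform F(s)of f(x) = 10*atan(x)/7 -5*pi*sec(pi*s/2)/(7*s)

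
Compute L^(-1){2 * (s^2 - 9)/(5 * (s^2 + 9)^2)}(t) 2 * t * cos(3 * t)/5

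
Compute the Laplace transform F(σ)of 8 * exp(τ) 8/(σ - 1)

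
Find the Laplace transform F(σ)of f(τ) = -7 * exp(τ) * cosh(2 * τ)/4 7 * (1 - σ)/(4 * ((σ - 1)^2 - 4))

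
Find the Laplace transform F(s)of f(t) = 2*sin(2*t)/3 4/(3*(s^2+4))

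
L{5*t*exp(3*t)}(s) 5/(s - 3)^2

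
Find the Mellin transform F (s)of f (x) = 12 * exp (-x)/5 12 * gamma (s)/5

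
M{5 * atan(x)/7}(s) -5 * pi * sec(pi * s/2)/(14 * s)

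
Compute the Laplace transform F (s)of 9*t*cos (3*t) 9*(s^2 - 9)/ (s^2 + 9)^2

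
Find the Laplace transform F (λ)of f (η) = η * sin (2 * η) 4 * λ/ (λ^2 + 4)^2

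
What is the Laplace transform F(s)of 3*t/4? 3/(4*s^2)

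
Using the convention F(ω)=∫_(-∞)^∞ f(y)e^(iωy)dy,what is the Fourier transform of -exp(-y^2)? -sqrt(pi) * exp(-ω^2/4)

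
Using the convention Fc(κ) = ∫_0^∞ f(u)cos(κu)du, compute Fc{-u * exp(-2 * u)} (κ^2 - 4)/(κ^2 + 4)^2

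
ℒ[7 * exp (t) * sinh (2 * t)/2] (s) 7/ ( (s - 1)^2 - 4)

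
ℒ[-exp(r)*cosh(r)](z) (1 - z)/(z*(z - 2))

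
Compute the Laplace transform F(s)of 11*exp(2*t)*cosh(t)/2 11*(s - 2)/(2*((s - 2)^2 - 1))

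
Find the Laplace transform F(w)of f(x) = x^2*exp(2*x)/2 (w - 2)^(-3)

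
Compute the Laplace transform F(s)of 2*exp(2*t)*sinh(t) 2/((s - 2)^2 - 1)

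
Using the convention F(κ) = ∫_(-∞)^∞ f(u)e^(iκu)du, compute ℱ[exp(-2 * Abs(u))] 4/(κ^2 + 4)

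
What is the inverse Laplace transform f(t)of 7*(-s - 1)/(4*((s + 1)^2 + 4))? -7*exp(-t)*cos(2*t)/4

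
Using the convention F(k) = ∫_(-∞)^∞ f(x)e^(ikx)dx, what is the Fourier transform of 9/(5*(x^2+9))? 3*pi*exp(-3*Abs(k))/5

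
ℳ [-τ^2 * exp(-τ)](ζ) -gamma(ζ + 2)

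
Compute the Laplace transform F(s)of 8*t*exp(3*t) 8/(s - 3)^2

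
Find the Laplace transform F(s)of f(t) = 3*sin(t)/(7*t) 3*atan(1/s)/7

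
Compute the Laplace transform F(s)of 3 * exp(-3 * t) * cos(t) 3 * (s+3)/((s+3)^2+1)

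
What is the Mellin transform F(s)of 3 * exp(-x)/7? 3 * gamma(s)/7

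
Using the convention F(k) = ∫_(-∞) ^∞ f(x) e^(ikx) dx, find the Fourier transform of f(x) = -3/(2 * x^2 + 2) -3 * pi * exp(-Abs(k) ) /2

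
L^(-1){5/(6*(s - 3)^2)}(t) 5*t*exp(3*t)/6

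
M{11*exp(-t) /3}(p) 11*gamma(p) /3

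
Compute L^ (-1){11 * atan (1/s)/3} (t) 11 * sin (t)/ (3 * t)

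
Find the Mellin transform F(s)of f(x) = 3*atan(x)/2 -3*pi*sec(pi*s/2)/(4*s)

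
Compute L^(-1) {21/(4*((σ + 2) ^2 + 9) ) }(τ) 7*exp(-2*τ)*sin(3*τ) /4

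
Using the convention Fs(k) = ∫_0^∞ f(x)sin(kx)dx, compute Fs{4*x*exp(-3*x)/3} 8*k/(k^2+9)^2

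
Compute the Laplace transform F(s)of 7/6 7/(6*s)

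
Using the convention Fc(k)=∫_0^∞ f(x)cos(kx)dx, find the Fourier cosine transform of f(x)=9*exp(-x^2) 9*sqrt(pi)*exp(-k^2/4)/2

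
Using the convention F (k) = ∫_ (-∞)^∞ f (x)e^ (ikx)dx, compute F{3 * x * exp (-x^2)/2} 3 * I * sqrt (pi) * k * exp (-k^2/4)/4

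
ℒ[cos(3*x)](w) w/(w^2 + 9)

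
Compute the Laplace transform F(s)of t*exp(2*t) (s - 2)^(-2)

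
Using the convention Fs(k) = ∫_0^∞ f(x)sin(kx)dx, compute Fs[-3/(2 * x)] -3 * pi/4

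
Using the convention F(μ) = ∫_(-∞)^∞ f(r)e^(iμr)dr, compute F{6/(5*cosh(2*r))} 3*pi/(5*cosh(pi*μ/4))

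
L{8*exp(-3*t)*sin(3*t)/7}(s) 24/(7*((s+3)^2+9))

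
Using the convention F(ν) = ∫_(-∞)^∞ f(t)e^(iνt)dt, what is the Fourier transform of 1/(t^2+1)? pi * exp(-Abs(ν))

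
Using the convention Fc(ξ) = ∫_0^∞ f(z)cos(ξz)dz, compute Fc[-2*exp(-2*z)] -4/(ξ^2+4)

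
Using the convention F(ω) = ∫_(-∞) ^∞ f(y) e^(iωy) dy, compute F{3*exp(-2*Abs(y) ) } 12/(ω^2+4) 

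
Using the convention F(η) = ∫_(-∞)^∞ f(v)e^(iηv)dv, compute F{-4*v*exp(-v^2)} -2*I*sqrt(pi)*η*exp(-η^2/4)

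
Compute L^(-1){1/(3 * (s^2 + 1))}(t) sin(t)/3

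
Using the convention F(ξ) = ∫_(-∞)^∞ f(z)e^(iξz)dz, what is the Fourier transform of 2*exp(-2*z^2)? sqrt(2)*sqrt(pi)*exp(-ξ^2/8)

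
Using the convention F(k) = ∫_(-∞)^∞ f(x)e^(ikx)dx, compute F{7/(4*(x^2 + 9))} 7*pi*exp(-3*Abs(k))/12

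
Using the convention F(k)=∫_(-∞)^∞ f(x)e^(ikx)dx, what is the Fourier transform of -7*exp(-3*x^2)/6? -7*sqrt(3)*sqrt(pi)*exp(-k^2/12)/18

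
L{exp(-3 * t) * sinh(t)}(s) 1/((s + 3)^2-1)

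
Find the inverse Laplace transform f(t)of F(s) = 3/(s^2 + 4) 3 * sin(2 * t)/2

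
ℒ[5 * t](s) 5/s^2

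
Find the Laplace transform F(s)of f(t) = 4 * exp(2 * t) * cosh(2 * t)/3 4 * (s - 2)/(3 * s * (s - 4))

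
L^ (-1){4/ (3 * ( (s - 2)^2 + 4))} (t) 2 * exp (2 * t) * sin (2 * t)/3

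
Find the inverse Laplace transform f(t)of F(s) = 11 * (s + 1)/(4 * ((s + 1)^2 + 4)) 11 * exp(-t) * cos(2 * t)/4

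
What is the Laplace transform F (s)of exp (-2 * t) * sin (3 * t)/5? 3/ (5 * ( (s + 2)^2 + 9))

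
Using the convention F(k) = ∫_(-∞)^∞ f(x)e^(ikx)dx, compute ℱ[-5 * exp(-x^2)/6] -5 * sqrt(pi) * exp(-k^2/4)/6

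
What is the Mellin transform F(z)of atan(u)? -pi * sec(pi * z/2)/(2 * z)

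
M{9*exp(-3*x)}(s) 3^(2 - s)*gamma(s)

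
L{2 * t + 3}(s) 3/s + 2/s^2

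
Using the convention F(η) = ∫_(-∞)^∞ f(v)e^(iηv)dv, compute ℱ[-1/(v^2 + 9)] -pi * exp(-3 * Abs(η))/3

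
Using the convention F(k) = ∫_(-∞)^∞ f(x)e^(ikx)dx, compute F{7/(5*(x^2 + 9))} 7*pi*exp(-3*Abs(k))/15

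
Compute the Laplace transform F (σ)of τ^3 6/σ^4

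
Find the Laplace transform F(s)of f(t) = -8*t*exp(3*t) -8/(s - 3)^2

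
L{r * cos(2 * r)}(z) (z^2 - 4)/(z^2+4)^2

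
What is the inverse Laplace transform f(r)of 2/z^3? r^2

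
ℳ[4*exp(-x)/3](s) 4*gamma(s)/3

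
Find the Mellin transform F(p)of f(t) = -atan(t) pi * sec(pi * p/2)/(2 * p)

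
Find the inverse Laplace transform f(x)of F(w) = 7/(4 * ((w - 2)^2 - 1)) 7 * exp(2 * x) * sinh(x)/4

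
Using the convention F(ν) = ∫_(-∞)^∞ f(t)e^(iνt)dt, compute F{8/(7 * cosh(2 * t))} 4 * pi/(7 * cosh(pi * ν/4))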